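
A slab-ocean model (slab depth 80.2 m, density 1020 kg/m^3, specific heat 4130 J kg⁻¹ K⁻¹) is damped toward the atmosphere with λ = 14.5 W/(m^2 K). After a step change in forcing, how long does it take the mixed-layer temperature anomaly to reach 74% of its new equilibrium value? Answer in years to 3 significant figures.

0.995 years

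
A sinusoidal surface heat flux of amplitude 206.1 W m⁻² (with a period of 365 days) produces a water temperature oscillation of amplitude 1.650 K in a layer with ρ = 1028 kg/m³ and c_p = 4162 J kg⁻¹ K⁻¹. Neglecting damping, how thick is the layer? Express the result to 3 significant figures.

ω = 2π / 3.15×10^7 s = 1.99×10^-7 s⁻¹.
Required C = F₀ / (A ω) = 206.1 / (1.650 × 1.99×10^-7) = 6.27×10^8 J/(m²·K).
D = C / (ρ c_p) = 6.27×10^8 / (1028 × 4162) = 147 m.

147 m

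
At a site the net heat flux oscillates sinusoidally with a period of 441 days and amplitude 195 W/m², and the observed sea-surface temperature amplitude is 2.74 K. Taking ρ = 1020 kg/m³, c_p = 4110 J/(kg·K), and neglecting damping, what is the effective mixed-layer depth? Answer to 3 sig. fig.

103 m

ω = 2π / 3.81×10^7 s = 1.65×10^-7 s⁻¹.
Required C = F₀ / (A ω) = 195 / (2.74 × 1.65×10^-7) = 4.32×10^8 J/(m²·K).
D = C / (ρ c_p) = 4.32×10^8 / (1020 × 4110) = 103 m.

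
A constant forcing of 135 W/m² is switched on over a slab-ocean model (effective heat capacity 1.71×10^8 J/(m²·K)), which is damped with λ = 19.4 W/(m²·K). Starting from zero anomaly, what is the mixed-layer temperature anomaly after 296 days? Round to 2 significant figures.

6.6 K

Areal heat capacity C = 1.71×10^8 J/(m²·K) (given).
τ = C / λ = 1.71×10^8 / 19.4 = 8.81×10^6 s.
Equilibrium anomaly ΔT_eq = F / λ = 135 / 19.4 = 6.96 K.
t = 296 days = 2.56×10^7 s, so t/τ = 2.90.
ΔT(t) = ΔT_eq (1 − e^(−t/τ)) = 6.96 × (1 − e^−2.90) = 6.58 K.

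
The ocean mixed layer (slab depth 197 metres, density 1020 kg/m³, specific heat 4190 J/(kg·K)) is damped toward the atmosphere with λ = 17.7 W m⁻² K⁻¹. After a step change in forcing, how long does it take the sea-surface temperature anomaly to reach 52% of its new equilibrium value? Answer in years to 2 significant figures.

1.1 years

Areal heat capacity C = ρ c_p D = 1020 × 4190 × 197 = 8.42×10^8 J m⁻² K⁻¹.
τ = C / λ = 8.42×10^8 / 17.7 = 4.76×10^7 s.
Fraction reached: 1 − e^(−t/τ) = 0.52 ⇒ t = −τ ln(1 − 0.52) = τ × 0.734.
t = 3.49×10^7 s = 1.11 years.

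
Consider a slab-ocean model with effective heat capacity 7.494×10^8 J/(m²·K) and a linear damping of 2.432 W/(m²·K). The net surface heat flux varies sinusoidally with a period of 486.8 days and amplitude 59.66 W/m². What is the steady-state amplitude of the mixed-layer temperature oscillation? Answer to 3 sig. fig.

0.533 K

Areal heat capacity C = 7.494×10^8 J/(m²·K) (given).
Angular frequency ω = 2π / T = 2π / 4.21×10^7 s = 1.49×10^-7 s⁻¹.
√((Cω)² + λ²) = √((112)² + 2.432²) = 112 W/(m²·K).
Amplitude A = F₀ / √((Cω)²+λ²) = 59.66 / 112 = 0.533 K.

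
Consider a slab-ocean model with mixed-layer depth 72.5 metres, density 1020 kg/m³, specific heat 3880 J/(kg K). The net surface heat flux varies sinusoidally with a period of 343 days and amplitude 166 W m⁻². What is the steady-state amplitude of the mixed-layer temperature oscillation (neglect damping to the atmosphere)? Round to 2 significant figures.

2.7 K

Areal heat capacity C = ρ c_p D = 1020 × 3880 × 72.5 = 2.87×10^8 J m⁻² K⁻¹.
Angular frequency ω = 2π / T = 2π / 2.96×10^7 s = 2.12×10^-7 s⁻¹.
Cω = 2.87×10^8 × 2.12×10^-7 = 60.8 W/(m²·K).
Amplitude A = F₀ / (Cω) = 166 / 60.8 = 2.73 K.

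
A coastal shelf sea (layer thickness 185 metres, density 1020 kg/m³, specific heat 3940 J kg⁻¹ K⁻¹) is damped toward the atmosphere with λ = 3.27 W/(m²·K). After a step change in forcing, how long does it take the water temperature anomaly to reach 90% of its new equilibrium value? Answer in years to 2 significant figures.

Areal heat capacity C = ρ c_p D = 1020 × 3940 × 185 = 7.43×10^8 J/(m^2 K).
τ = C / λ = 7.43×10^8 / 3.27 = 2.27×10^8 s.
Fraction reached: 1 − e^(−t/τ) = 0.90 ⇒ t = −τ ln(1 − 0.90) = τ × 2.30.
t = 5.24×10^8 s = 16.6 years.

17 years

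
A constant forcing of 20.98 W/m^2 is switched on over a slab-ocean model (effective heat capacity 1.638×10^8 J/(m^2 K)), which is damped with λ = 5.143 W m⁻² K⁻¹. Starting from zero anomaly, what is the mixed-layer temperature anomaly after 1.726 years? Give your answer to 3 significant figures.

3.34 K

Areal heat capacity C = 1.638×10^8 J/(m^2 K) (given).
τ = C / λ = 1.64×10^8 / 5.143 = 3.18×10^7 s.
Equilibrium anomaly ΔT_eq = F / λ = 20.98 / 5.143 = 4.08 K.
t = 1.726 years = 5.45×10^7 s, so t/τ = 1.71.
ΔT(t) = ΔT_eq (1 − e^(−t/τ)) = 4.08 × (1 − e^−1.71) = 3.34 K.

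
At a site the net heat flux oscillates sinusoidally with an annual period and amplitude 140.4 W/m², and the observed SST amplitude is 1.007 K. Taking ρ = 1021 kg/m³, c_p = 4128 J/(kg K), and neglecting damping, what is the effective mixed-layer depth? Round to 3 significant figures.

ω = 2π / 3.15×10^7 s = 1.99×10^-7 s⁻¹.
Required C = F₀ / (A ω) = 140.4 / (1.007 × 1.99×10^-7) = 7.00×10^8 J/(m²·K).
D = C / (ρ c_p) = 7.00×10^8 / (1021 × 4128) = 166 m.

166 m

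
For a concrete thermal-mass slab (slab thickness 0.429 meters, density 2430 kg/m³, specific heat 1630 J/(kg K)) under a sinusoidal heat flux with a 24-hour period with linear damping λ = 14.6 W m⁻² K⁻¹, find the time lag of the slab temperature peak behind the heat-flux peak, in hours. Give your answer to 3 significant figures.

5.55 hours

Areal heat capacity C = ρ c_p D = 2430 × 1630 × 0.429 = 1.70×10^6 J/(m^2 K).
ω = 2π / 86400 s = 7.27×10^-5 s⁻¹.
Phase lag φ = arctan(Cω/λ) = arctan(124/14.6) = 1.45 rad.
Time lag = φ / ω = 1.45 / 7.27×10^-5 = 20000 s = 5.55 hours.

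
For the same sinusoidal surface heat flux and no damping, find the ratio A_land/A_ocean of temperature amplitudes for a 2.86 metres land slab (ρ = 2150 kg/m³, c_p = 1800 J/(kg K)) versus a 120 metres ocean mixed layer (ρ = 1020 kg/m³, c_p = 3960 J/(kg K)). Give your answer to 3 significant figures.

C_ocean = 1020 × 3960 × 120 = 4.85×10^8 J/(m²·K).
C_land = 2150 × 1800 × 2.86 = 1.11×10^7 J/(m²·K).
Undamped amplitude ∝ 1/C, so A_land/A_ocean = C_ocean/C_land = 43.8.

43.8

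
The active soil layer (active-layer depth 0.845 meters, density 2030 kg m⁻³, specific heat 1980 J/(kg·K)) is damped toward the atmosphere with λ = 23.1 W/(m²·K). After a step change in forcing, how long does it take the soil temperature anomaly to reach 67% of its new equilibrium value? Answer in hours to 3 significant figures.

45.3 hours

Areal heat capacity C = ρ c_p D = 2030 × 1980 × 0.845 = 3.40×10^6 J m⁻² K⁻¹.
τ = C / λ = 3.40×10^6 / 23.1 = 1.47×10^5 s.
Fraction reached: 1 − e^(−t/τ) = 0.67 ⇒ t = −τ ln(1 − 0.67) = τ × 1.11.
t = 1.63×10^5 s = 45.3 hours.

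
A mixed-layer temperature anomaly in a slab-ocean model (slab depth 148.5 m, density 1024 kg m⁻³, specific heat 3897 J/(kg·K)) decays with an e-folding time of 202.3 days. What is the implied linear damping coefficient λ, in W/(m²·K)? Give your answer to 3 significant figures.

33.9

Areal heat capacity C = ρ c_p D = 1024 × 3897 × 148.5 = 5.93×10^8 J/(m²·K).
τ = 202.3 days = 1.75×10^7 s.
λ = C / τ = 5.93×10^8 / 1.75×10^7 = 33.9 W/(m²·K).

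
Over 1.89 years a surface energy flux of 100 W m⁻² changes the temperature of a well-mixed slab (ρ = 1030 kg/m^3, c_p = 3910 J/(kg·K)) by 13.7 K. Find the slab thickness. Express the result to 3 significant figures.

108 m

Heat input Q = F Δt = 100 × 5.96×10^7 s = 5.96×10^9 J/m².
Required areal heat capacity C = Q / ΔT = 4.35×10^8 J/(m²·K).
Depth D = C / (ρ c_p) = 4.35×10^8 / (1030 × 3910) = 108 m.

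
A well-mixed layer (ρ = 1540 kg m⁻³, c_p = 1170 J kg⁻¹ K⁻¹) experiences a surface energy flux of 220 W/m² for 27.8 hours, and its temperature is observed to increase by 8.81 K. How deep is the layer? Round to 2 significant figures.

1.4 m

Heat input Q = F Δt = 220 × 1.00×10^5 s = 2.20×10^7 J/m².
Required areal heat capacity C = Q / ΔT = 2.50×10^6 J/(m²·K).
Depth D = C / (ρ c_p) = 2.50×10^6 / (1540 × 1170) = 1.39 m.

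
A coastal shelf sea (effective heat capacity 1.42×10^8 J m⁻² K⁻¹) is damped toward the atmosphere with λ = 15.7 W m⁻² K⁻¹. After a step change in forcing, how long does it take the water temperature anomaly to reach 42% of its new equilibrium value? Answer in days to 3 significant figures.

Areal heat capacity C = 1.42×10^8 J m⁻² K⁻¹ (given).
τ = C / λ = 1.42×10^8 / 15.7 = 9.04×10^6 s.
Fraction reached: 1 − e^(−t/τ) = 0.42 ⇒ t = −τ ln(1 − 0.42) = τ × 0.545.
t = 4.93×10^6 s = 57.0 days.

57.0 days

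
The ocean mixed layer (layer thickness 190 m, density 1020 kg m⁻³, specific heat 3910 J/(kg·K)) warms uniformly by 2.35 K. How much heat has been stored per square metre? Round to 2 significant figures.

1.8×10^9

Areal heat capacity C = ρ c_p D = 1020 × 3910 × 190 = 7.58×10^8 J m⁻² K⁻¹.
ΔQ = C ΔT = 7.58×10^8 × 2.35 = 1.78×10^9 J/m².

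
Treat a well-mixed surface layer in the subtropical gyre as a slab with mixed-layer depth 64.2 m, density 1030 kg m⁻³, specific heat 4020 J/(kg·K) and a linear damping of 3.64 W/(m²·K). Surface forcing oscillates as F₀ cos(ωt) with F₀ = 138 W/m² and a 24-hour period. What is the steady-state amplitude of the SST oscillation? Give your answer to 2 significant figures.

0.0071 K

Areal heat capacity C = ρ c_p D = 1030 × 4020 × 64.2 = 2.66×10^8 J m⁻² K⁻¹.
Angular frequency ω = 2π / T = 2π / 86400 s = 7.27×10^-5 s⁻¹.
√((Cω)² + λ²) = √((19300)² + 3.64²) = 19300 W/(m²·K).
Amplitude A = F₀ / √((Cω)²+λ²) = 138 / 19300 = 0.00714 K.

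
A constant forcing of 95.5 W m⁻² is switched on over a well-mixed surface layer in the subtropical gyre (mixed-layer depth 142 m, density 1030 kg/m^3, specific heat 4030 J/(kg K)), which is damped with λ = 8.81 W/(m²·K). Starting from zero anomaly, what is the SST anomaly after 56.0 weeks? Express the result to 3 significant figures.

4.31 K

Areal heat capacity C = ρ c_p D = 1030 × 4030 × 142 = 5.89×10^8 J/(m^2 K).
τ = C / λ = 5.89×10^8 / 8.81 = 6.69×10^7 s.
Equilibrium anomaly ΔT_eq = F / λ = 95.5 / 8.81 = 10.8 K.
t = 56.0 weeks = 3.39×10^7 s, so t/τ = 0.506.
ΔT(t) = ΔT_eq (1 − e^(−t/τ)) = 10.8 × (1 − e^−0.506) = 4.31 K.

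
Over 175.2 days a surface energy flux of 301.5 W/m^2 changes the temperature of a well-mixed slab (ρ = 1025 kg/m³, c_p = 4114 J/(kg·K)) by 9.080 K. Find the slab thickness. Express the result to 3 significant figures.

119 m

Heat input Q = F Δt = 301.5 × 1.51×10^7 s = 4.56×10^9 J/m².
Required areal heat capacity C = Q / ΔT = 5.03×10^8 J/(m²·K).
Depth D = C / (ρ c_p) = 5.03×10^8 / (1025 × 4114) = 119 m.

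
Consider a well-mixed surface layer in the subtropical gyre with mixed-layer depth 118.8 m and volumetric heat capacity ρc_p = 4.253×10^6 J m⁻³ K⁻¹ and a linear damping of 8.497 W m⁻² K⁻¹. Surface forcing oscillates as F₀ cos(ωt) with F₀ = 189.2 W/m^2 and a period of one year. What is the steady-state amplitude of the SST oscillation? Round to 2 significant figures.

Areal heat capacity C = ρc_p × D = 4.253×10^6 × 118.8 = 5.05×10^8 J/(m²·K).
Angular frequency ω = 2π / T = 2π / 3.15×10^7 s = 1.99×10^-7 s⁻¹.
√((Cω)² + λ²) = √((101)² + 8.497²) = 101 W/(m²·K).
Amplitude A = F₀ / √((Cω)²+λ²) = 189.2 / 101 = 1.87 K.

1.9 K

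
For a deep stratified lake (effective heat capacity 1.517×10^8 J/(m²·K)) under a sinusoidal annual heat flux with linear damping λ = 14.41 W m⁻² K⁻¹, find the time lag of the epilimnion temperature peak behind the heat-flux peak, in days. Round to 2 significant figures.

65 days

Areal heat capacity C = 1.517×10^8 J/(m²·K) (given).
ω = 2π / 3.15×10^7 s = 1.99×10^-7 s⁻¹.
Phase lag φ = arctan(Cω/λ) = arctan(30.2/14.41) = 1.13 rad.
Time lag = φ / ω = 1.13 / 1.99×10^-7 = 5.65×10^6 s = 65.4 days.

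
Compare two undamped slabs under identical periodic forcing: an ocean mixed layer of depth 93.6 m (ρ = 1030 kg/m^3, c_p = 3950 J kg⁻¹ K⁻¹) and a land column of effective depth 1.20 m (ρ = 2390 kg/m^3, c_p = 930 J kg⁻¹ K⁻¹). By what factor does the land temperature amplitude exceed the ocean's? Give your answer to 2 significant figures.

C_ocean = 1030 × 3950 × 93.6 = 3.81×10^8 J/(m²·K).
C_land = 2390 × 930 × 1.20 = 2.67×10^6 J/(m²·K).
Undamped amplitude ∝ 1/C, so A_land/A_ocean = C_ocean/C_land = 143.

140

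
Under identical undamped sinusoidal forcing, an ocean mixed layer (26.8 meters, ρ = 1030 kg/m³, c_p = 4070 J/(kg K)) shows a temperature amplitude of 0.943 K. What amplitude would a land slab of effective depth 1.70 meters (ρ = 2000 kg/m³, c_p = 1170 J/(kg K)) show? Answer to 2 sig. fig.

27 K

C_ocean = 1.12×10^8 J/(m²·K); C_land = 3.98×10^6 J/(m²·K).
A ∝ 1/C ⇒ A_land = A_ocean × C_ocean/C_land = 0.943 × 28.2 = 26.6 K.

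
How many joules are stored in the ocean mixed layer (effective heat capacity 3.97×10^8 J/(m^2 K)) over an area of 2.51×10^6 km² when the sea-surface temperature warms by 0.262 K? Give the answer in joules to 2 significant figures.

2.6×10^20 J

Areal heat capacity C = 3.97×10^8 J/(m^2 K) (given).
Heat per unit area: q = C ΔT = 3.97×10^8 × 0.262 = 1.04×10^8 J/m².
Total heat: Q = q × A = 1.04×10^8 × (2.51×10^6 × 10⁶ m²) = 2.61×10^20 J.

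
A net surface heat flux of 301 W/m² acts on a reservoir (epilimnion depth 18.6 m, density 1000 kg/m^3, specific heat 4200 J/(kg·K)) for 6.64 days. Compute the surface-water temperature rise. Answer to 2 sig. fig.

2.2 K

Areal heat capacity C = ρ c_p D = 1000 × 4200 × 18.6 = 7.81×10^7 J/(m^2 K).
Net heat input Q = F Δt = 301 × (6.64 days × 86400 s/day) = 1.73×10^8 J/m².
ΔT = Q / C = 1.73×10^8 / 7.81×10^7 = 2.21 K.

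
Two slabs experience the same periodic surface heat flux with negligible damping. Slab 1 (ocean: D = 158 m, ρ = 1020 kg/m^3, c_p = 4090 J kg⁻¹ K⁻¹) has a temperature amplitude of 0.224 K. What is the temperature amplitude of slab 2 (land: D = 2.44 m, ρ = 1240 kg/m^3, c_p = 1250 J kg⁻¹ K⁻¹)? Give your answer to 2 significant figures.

C_ocean = 6.59×10^8 J/(m²·K); C_land = 3.78×10^6 J/(m²·K).
A ∝ 1/C ⇒ A_land = A_ocean × C_ocean/C_land = 0.224 × 174 = 39.0 K.

39 K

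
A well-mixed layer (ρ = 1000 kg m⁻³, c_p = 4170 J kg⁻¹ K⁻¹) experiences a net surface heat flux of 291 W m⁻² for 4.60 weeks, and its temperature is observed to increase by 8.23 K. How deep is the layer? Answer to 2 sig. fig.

Heat input Q = F Δt = 291 × 2.78×10^6 s = 8.10×10^8 J/m².
Required areal heat capacity C = Q / ΔT = 9.84×10^7 J/(m²·K).
Depth D = C / (ρ c_p) = 9.84×10^7 / (1000 × 4170) = 23.6 m.

24 m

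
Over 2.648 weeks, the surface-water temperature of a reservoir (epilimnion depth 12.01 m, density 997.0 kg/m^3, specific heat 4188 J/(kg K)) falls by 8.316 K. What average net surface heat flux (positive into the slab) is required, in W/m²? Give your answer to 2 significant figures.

-260

Areal heat capacity C = ρ c_p D = 997.0 × 4188 × 12.01 = 5.01×10^7 J/(m^2 K).
Required heat per unit area: Q = C ΔT = 5.01×10^7 × -8.316 = -4.17×10^8 J/m².
Flux F = Q / Δt = -4.17×10^8 / 1.60×10^6 s = -260 W/m².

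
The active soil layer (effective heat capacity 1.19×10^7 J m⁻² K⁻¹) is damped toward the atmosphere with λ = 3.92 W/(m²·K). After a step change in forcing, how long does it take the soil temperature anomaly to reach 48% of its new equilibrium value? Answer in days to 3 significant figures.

Areal heat capacity C = 1.19×10^7 J m⁻² K⁻¹ (given).
τ = C / λ = 1.19×10^7 / 3.92 = 3.04×10^6 s.
Fraction reached: 1 − e^(−t/τ) = 0.48 ⇒ t = −τ ln(1 − 0.48) = τ × 0.654.
t = 1.99×10^6 s = 23.0 days.

23.0 days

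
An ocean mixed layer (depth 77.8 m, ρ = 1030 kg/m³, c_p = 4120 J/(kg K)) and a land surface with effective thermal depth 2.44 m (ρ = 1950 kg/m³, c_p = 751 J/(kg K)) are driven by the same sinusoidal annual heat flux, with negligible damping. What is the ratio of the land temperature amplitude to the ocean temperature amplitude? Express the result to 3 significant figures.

C_ocean = 1030 × 4120 × 77.8 = 3.30×10^8 J/(m²·K).
C_land = 1950 × 751 × 2.44 = 3.57×10^6 J/(m²·K).
Undamped amplitude ∝ 1/C, so A_land/A_ocean = C_ocean/C_land = 92.4.

92.4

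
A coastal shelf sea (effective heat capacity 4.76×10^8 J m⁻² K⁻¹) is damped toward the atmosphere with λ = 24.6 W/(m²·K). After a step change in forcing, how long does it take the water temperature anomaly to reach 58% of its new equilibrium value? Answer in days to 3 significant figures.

194 days

Areal heat capacity C = 4.76×10^8 J m⁻² K⁻¹ (given).
τ = C / λ = 4.76×10^8 / 24.6 = 1.93×10^7 s.
Fraction reached: 1 − e^(−t/τ) = 0.58 ⇒ t = −τ ln(1 − 0.58) = τ × 0.868.
t = 1.68×10^7 s = 194 days.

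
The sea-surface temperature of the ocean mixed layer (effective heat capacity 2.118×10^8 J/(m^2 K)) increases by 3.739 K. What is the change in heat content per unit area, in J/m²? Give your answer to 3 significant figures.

7.92×10^8

Areal heat capacity C = 2.118×10^8 J/(m^2 K) (given).
ΔQ = C ΔT = 2.12×10^8 × 3.739 = 7.92×10^8 J/m².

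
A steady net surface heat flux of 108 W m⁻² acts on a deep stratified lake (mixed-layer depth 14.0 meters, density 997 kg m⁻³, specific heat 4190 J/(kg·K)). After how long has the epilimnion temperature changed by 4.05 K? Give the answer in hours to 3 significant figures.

609 hours

Areal heat capacity C = ρ c_p D = 997 × 4190 × 14.0 = 5.85×10^7 J/(m²·K).
Time required: Δt = C ΔT / F = 5.85×10^7 × 4.05 / 108 = 2.19×10^6 s.
In hours: 2.19×10^6 s / (3600 s/hour) = 609 hours.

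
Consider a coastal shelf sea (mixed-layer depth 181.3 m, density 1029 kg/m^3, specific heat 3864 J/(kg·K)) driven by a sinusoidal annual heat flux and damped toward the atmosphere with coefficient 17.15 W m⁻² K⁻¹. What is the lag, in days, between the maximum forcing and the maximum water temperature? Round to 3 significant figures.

84.3 days

Areal heat capacity C = ρ c_p D = 1029 × 3864 × 181.3 = 7.21×10^8 J/(m^2 K).
ω = 2π / 3.15×10^7 s = 1.99×10^-7 s⁻¹.
Phase lag φ = arctan(Cω/λ) = arctan(144/17.15) = 1.45 rad.
Time lag = φ / ω = 1.45 / 1.99×10^-7 = 7.29×10^6 s = 84.3 days.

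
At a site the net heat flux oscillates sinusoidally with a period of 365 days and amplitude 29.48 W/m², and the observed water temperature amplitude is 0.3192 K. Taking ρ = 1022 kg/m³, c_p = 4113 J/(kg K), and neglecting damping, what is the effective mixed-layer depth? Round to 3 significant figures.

ω = 2π / 3.15×10^7 s = 1.99×10^-7 s⁻¹.
Required C = F₀ / (A ω) = 29.48 / (0.3192 × 1.99×10^-7) = 4.64×10^8 J/(m²·K).
D = C / (ρ c_p) = 4.64×10^8 / (1022 × 4113) = 110 m.

110 m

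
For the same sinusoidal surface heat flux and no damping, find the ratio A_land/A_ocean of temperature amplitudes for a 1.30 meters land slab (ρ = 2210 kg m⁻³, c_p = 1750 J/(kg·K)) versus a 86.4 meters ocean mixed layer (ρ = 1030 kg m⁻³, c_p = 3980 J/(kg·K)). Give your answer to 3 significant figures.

70.4

C_ocean = 1030 × 3980 × 86.4 = 3.54×10^8 J/(m²·K).
C_land = 2210 × 1750 × 1.30 = 5.03×10^6 J/(m²·K).
Undamped amplitude ∝ 1/C, so A_land/A_ocean = C_ocean/C_land = 70.4.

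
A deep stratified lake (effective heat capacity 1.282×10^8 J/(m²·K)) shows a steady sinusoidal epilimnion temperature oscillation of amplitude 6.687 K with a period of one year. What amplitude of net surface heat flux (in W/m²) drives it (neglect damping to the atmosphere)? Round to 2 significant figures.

170

Areal heat capacity C = 1.282×10^8 J/(m²·K) (given).
ω = 2π / 3.15×10^7 s = 1.99×10^-7 s⁻¹.
Cω = 1.28×10^8 × 1.99×10^-7 = 25.5 W/(m²·K).
F₀ = A × Cω = 6.687 × 25.5 = 171 W/m².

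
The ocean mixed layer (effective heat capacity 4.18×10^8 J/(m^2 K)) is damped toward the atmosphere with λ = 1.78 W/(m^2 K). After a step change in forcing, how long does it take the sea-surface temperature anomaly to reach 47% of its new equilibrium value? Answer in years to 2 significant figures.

Areal heat capacity C = 4.18×10^8 J/(m^2 K) (given).
τ = C / λ = 4.18×10^8 / 1.78 = 2.35×10^8 s.
Fraction reached: 1 − e^(−t/τ) = 0.47 ⇒ t = −τ ln(1 − 0.47) = τ × 0.635.
t = 1.49×10^8 s = 4.72 years.

4.7 years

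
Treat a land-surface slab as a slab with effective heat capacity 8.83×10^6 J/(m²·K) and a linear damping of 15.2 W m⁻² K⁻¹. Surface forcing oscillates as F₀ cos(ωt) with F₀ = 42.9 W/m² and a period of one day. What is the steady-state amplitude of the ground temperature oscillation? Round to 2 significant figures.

0.067 K

Areal heat capacity C = 8.83×10^6 J/(m²·K) (given).
Angular frequency ω = 2π / T = 2π / 86400 s = 7.27×10^-5 s⁻¹.
√((Cω)² + λ²) = √((642)² + 15.2²) = 642 W/(m²·K).
Amplitude A = F₀ / √((Cω)²+λ²) = 42.9 / 642 = 0.0668 K.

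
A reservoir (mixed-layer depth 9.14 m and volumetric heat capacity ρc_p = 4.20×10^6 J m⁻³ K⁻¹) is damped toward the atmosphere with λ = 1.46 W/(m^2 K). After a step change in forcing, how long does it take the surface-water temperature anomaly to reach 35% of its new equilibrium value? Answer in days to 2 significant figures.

130 days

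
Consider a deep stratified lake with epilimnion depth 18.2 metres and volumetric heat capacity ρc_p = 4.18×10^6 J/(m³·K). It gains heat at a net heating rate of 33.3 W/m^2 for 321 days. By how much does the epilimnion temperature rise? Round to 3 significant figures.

12.1 K

Areal heat capacity C = ρc_p × D = 4.18×10^6 × 18.2 = 7.61×10^7 J/(m²·K).
Net heat input Q = F Δt = 33.3 × (321 days × 86400 s/day) = 9.24×10^8 J/m².
ΔT = Q / C = 9.24×10^8 / 7.61×10^7 = 12.1 K.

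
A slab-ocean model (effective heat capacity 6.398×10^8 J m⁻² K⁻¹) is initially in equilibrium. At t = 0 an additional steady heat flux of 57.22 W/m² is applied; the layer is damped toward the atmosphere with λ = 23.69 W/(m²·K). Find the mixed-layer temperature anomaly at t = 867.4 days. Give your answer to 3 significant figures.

2.26 K

Areal heat capacity C = 6.398×10^8 J m⁻² K⁻¹ (given).
τ = C / λ = 6.40×10^8 / 23.69 = 2.70×10^7 s.
Equilibrium anomaly ΔT_eq = F / λ = 57.22 / 23.69 = 2.42 K.
t = 867.4 days = 7.49×10^7 s, so t/τ = 2.77.
ΔT(t) = ΔT_eq (1 − e^(−t/τ)) = 2.42 × (1 − e^−2.77) = 2.26 K.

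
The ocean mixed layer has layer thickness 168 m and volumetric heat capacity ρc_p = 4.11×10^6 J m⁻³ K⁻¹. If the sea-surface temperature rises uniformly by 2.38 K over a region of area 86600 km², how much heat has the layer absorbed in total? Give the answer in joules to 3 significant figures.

1.42×10^20 J

Areal heat capacity C = ρc_p × D = 4.11×10^6 × 168 = 6.90×10^8 J m⁻² K⁻¹.
Heat per unit area: q = C ΔT = 6.90×10^8 × 2.38 = 1.64×10^9 J/m².
Total heat: Q = q × A = 1.64×10^9 × (86600 × 10⁶ m²) = 1.42×10^20 J.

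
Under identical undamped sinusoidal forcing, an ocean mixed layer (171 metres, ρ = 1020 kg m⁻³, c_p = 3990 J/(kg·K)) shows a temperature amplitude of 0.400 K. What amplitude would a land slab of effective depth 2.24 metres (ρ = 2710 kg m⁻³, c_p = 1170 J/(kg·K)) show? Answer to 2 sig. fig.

39 K

C_ocean = 6.96×10^8 J/(m²·K); C_land = 7.10×10^6 J/(m²·K).
A ∝ 1/C ⇒ A_land = A_ocean × C_ocean/C_land = 0.400 × 98.0 = 39.2 K.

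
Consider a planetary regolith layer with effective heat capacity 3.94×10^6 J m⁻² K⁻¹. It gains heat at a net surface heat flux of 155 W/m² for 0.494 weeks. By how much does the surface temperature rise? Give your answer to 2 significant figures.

12 K

Areal heat capacity C = 3.94×10^6 J m⁻² K⁻¹ (given).
Net heat input Q = F Δt = 155 × (0.494 weeks × 6.048×10^5 s/week) = 4.63×10^7 J/m².
ΔT = Q / C = 4.63×10^7 / 3.94×10^6 = 11.8 K.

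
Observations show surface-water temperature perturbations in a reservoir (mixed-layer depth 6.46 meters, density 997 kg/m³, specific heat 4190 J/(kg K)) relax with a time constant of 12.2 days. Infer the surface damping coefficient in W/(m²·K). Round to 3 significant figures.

Areal heat capacity C = ρ c_p D = 997 × 4190 × 6.46 = 2.70×10^7 J m⁻² K⁻¹.
τ = 12.2 days = 1.05×10^6 s.
λ = C / τ = 2.70×10^7 / 1.05×10^6 = 25.6 W/(m²·K).

25.6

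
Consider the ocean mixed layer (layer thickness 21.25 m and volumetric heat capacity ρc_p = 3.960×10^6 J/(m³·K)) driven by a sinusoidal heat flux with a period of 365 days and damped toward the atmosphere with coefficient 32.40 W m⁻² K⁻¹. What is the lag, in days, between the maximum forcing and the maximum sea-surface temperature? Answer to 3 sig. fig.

27.7 days

Areal heat capacity C = ρc_p × D = 3.960×10^6 × 21.25 = 8.42×10^7 J m⁻² K⁻¹.
ω = 2π / 3.15×10^7 s = 1.99×10^-7 s⁻¹.
Phase lag φ = arctan(Cω/λ) = arctan(16.8/32.40) = 0.478 rad.
Time lag = φ / ω = 0.478 / 1.99×10^-7 = 2.40×10^6 s = 27.7 days.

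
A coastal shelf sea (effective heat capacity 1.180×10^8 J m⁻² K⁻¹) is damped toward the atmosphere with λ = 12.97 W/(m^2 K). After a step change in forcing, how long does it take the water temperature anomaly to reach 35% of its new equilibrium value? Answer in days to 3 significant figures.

Areal heat capacity C = 1.180×10^8 J m⁻² K⁻¹ (given).
τ = C / λ = 1.18×10^8 / 12.97 = 9.10×10^6 s.
Fraction reached: 1 − e^(−t/τ) = 0.35 ⇒ t = −τ ln(1 − 0.35) = τ × 0.431.
t = 3.92×10^6 s = 45.4 days.

45.4 days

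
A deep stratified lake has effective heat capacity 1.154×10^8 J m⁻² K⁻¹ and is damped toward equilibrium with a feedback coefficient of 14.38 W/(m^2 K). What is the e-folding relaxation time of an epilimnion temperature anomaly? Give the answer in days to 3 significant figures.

Areal heat capacity C = 1.154×10^8 J m⁻² K⁻¹ (given).
Relaxation time τ = C / λ = 1.15×10^8 / 14.38 = 8.03×10^6 s.
In days: 8.03×10^6 s / (86400 s/day) = 92.9 days.

92.9 days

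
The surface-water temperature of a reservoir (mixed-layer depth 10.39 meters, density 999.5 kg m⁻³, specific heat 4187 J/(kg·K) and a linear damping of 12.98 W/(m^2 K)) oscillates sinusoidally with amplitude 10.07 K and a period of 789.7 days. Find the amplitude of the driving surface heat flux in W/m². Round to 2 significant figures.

Areal heat capacity C = ρ c_p D = 999.5 × 4187 × 10.39 = 4.35×10^7 J m⁻² K⁻¹.
ω = 2π / 6.82×10^7 s = 9.21×10^-8 s⁻¹.
√((Cω)² + λ²) = √((4.00)² + 12.98²) = 13.6 W/(m²·K).
F₀ = A × √((Cω)²+λ²) = 10.07 × 13.6 = 137 W/m².

140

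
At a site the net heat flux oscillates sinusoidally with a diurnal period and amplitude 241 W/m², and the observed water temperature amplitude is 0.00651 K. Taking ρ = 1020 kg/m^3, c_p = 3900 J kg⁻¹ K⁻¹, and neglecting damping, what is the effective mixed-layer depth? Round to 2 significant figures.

ω = 2π / 86400 s = 7.27×10^-5 s⁻¹.
Required C = F₀ / (A ω) = 241 / (0.00651 × 7.27×10^-5) = 5.09×10^8 J/(m²·K).
D = C / (ρ c_p) = 5.09×10^8 / (1020 × 3900) = 128 m.

130 m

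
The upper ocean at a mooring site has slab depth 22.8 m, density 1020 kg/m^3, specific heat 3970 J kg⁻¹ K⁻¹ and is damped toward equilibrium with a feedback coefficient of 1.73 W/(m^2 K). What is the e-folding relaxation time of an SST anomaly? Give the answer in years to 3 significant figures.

1.69 years

Areal heat capacity C = ρ c_p D = 1020 × 3970 × 22.8 = 9.23×10^7 J/(m^2 K).
Relaxation time τ = C / λ = 9.23×10^7 / 1.73 = 5.34×10^7 s.
In years: 5.34×10^7 s / (3.156×10^7 s/year) = 1.69 years.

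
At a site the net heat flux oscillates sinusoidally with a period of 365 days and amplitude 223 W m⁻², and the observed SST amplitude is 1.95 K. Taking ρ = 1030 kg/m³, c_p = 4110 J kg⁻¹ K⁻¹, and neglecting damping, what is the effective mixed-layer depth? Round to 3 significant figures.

ω = 2π / 3.15×10^7 s = 1.99×10^-7 s⁻¹.
Required C = F₀ / (A ω) = 223 / (1.95 × 1.99×10^-7) = 5.74×10^8 J/(m²·K).
D = C / (ρ c_p) = 5.74×10^8 / (1030 × 4110) = 136 m.

136 m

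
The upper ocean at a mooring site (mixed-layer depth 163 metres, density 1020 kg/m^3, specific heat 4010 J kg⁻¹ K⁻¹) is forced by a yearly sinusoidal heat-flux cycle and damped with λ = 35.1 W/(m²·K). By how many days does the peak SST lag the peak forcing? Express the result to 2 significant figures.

76 days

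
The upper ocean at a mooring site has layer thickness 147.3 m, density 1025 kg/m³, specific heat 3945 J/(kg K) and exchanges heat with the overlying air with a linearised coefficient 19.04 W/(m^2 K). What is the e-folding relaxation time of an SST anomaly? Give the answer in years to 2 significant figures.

Areal heat capacity C = ρ c_p D = 1025 × 3945 × 147.3 = 5.96×10^8 J/(m^2 K).
Relaxation time τ = C / λ = 5.96×10^8 / 19.04 = 3.13×10^7 s.
In years: 3.13×10^7 s / (3.156×10^7 s/year) = 0.991 years.

0.99 years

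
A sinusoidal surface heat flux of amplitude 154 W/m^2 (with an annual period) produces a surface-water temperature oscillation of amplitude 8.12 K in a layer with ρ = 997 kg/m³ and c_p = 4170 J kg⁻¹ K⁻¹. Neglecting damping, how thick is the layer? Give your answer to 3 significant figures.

ω = 2π / 3.15×10^7 s = 1.99×10^-7 s⁻¹.
Required C = F₀ / (A ω) = 154 / (8.12 × 1.99×10^-7) = 9.52×10^7 J/(m²·K).
D = C / (ρ c_p) = 9.52×10^7 / (997 × 4170) = 22.9 m.

22.9 m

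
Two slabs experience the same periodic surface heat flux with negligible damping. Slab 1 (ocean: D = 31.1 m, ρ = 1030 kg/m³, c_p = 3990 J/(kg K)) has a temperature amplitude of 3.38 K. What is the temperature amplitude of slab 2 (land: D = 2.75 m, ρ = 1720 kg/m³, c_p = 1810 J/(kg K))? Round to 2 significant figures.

50 K

C_ocean = 1.28×10^8 J/(m²·K); C_land = 8.56×10^6 J/(m²·K).
A ∝ 1/C ⇒ A_land = A_ocean × C_ocean/C_land = 3.38 × 14.9 = 50.5 K.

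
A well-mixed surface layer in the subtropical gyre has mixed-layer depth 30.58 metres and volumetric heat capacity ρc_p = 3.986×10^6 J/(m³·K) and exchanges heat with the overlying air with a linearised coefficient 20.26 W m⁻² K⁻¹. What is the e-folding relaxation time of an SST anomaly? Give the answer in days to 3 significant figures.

Areal heat capacity C = ρc_p × D = 3.986×10^6 × 30.58 = 1.22×10^8 J m⁻² K⁻¹.
Relaxation time τ = C / λ = 1.22×10^8 / 20.26 = 6.02×10^6 s.
In days: 6.02×10^6 s / (86400 s/day) = 69.6 days.

69.6 days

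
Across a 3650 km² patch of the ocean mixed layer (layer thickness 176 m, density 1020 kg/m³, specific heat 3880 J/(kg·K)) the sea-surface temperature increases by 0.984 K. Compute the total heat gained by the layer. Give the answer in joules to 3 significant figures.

Areal heat capacity C = ρ c_p D = 1020 × 3880 × 176 = 6.97×10^8 J/(m^2 K).
Heat per unit area: q = C ΔT = 6.97×10^8 × 0.984 = 6.85×10^8 J/m².
Total heat: Q = q × A = 6.85×10^8 × (3650 × 10⁶ m²) = 2.50×10^18 J.

2.50×10^18 J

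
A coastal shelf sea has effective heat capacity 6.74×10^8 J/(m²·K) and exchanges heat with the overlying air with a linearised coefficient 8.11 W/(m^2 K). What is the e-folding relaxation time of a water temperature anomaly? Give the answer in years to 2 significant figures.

2.6 years

Areal heat capacity C = 6.74×10^8 J/(m²·K) (given).
Relaxation time τ = C / λ = 6.74×10^8 / 8.11 = 8.31×10^7 s.
In years: 8.31×10^7 s / (3.156×10^7 s/year) = 2.63 years.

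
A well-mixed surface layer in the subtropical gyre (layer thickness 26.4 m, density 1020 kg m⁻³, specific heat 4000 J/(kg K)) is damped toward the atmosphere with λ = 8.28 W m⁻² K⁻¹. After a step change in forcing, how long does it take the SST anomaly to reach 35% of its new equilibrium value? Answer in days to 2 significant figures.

65 days

Areal heat capacity C = ρ c_p D = 1020 × 4000 × 26.4 = 1.08×10^8 J/(m^2 K).
τ = C / λ = 1.08×10^8 / 8.28 = 1.30×10^7 s.
Fraction reached: 1 − e^(−t/τ) = 0.35 ⇒ t = −τ ln(1 − 0.35) = τ × 0.431.
t = 5.60×10^6 s = 64.9 days.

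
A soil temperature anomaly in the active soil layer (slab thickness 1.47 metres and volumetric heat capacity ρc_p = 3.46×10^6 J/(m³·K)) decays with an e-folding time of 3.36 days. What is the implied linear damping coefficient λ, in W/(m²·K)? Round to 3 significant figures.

Areal heat capacity C = ρc_p × D = 3.46×10^6 × 1.47 = 5.09×10^6 J/(m²·K).
τ = 3.36 days = 2.90×10^5 s.
λ = C / τ = 5.09×10^6 / 2.90×10^5 = 17.5 W/(m²·K).

17.5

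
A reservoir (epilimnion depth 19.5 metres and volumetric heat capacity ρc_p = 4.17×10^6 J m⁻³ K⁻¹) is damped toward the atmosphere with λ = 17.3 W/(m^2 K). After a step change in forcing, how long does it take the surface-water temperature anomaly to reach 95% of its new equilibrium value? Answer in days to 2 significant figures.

Areal heat capacity C = ρc_p × D = 4.17×10^6 × 19.5 = 8.13×10^7 J/(m²·K).
τ = C / λ = 8.13×10^7 / 17.3 = 4.70×10^6 s.
Fraction reached: 1 − e^(−t/τ) = 0.95 ⇒ t = −τ ln(1 − 0.95) = τ × 3.00.
t = 1.41×10^7 s = 163 days.

160 days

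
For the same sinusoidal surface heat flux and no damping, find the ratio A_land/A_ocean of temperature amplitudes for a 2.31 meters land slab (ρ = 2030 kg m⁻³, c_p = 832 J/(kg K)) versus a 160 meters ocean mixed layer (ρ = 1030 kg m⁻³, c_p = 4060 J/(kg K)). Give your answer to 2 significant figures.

C_ocean = 1030 × 4060 × 160 = 6.69×10^8 J/(m²·K).
C_land = 2030 × 832 × 2.31 = 3.90×10^6 J/(m²·K).
Undamped amplitude ∝ 1/C, so A_land/A_ocean = C_ocean/C_land = 171.

170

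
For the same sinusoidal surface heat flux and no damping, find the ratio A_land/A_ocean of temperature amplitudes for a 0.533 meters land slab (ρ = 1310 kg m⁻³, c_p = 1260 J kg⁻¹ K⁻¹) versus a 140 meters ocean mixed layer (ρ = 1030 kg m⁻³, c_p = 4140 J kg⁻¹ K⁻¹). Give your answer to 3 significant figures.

C_ocean = 1030 × 4140 × 140 = 5.97×10^8 J/(m²·K).
C_land = 1310 × 1260 × 0.533 = 8.80×10^5 J/(m²·K).
Undamped amplitude ∝ 1/C, so A_land/A_ocean = C_ocean/C_land = 679.

679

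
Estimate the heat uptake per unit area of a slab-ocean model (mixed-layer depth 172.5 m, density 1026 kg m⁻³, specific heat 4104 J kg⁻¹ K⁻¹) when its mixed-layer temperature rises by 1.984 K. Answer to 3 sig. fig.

1.44×10^9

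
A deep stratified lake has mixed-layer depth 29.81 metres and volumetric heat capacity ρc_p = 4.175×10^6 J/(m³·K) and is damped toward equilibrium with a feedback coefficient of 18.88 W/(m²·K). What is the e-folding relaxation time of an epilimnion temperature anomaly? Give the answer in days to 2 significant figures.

Areal heat capacity C = ρc_p × D = 4.175×10^6 × 29.81 = 1.24×10^8 J/(m^2 K).
Relaxation time τ = C / λ = 1.24×10^8 / 18.88 = 6.59×10^6 s.
In days: 6.59×10^6 s / (86400 s/day) = 76.3 days.

76 days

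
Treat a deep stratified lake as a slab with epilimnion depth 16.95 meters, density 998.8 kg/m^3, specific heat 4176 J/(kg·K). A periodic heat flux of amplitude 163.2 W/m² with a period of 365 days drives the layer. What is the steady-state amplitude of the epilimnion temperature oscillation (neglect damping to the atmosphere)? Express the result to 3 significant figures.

Areal heat capacity C = ρ c_p D = 998.8 × 4176 × 16.95 = 7.07×10^7 J/(m²·K).
Angular frequency ω = 2π / T = 2π / 3.15×10^7 s = 1.99×10^-7 s⁻¹.
Cω = 7.07×10^7 × 1.99×10^-7 = 14.1 W/(m²·K).
Amplitude A = F₀ / (Cω) = 163.2 / 14.1 = 11.6 K.

11.6 K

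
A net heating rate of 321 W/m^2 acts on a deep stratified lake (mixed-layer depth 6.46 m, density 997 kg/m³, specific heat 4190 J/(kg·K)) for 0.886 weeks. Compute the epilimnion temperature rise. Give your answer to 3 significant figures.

Areal heat capacity C = ρ c_p D = 997 × 4190 × 6.46 = 2.70×10^7 J m⁻² K⁻¹.
Net heat input Q = F Δt = 321 × (0.886 weeks × 6.048×10^5 s/week) = 1.72×10^8 J/m².
ΔT = Q / C = 1.72×10^8 / 2.70×10^7 = 6.37 K.

6.37 K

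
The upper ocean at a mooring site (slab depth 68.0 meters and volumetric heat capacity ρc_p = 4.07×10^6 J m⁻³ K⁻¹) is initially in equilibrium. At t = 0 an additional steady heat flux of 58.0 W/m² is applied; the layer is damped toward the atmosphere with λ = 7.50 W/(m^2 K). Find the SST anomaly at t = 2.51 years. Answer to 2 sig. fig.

Areal heat capacity C = ρc_p × D = 4.07×10^6 × 68.0 = 2.77×10^8 J/(m^2 K).
τ = C / λ = 2.77×10^8 / 7.50 = 3.69×10^7 s.
Equilibrium anomaly ΔT_eq = F / λ = 58.0 / 7.50 = 7.73 K.
t = 2.51 years = 7.92×10^7 s, so t/τ = 2.15.
ΔT(t) = ΔT_eq (1 − e^(−t/τ)) = 7.73 × (1 − e^−2.15) = 6.83 K.

6.8 K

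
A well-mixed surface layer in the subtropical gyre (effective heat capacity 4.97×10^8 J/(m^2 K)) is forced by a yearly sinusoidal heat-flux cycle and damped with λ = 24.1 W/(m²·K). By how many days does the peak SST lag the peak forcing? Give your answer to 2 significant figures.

77 days

Areal heat capacity C = 4.97×10^8 J/(m^2 K) (given).
ω = 2π / 3.15×10^7 s = 1.99×10^-7 s⁻¹.
Phase lag φ = arctan(Cω/λ) = arctan(99.0/24.1) = 1.33 rad.
Time lag = φ / ω = 1.33 / 1.99×10^-7 = 6.69×10^6 s = 77.4 days.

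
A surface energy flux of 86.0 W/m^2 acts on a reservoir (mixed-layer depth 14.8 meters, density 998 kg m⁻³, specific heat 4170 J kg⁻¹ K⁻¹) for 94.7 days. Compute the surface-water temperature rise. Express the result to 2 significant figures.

Areal heat capacity C = ρ c_p D = 998 × 4170 × 14.8 = 6.16×10^7 J m⁻² K⁻¹.
Net heat input Q = F Δt = 86.0 × (94.7 days × 86400 s/day) = 7.04×10^8 J/m².
ΔT = Q / C = 7.04×10^8 / 6.16×10^7 = 11.4 K.

11 K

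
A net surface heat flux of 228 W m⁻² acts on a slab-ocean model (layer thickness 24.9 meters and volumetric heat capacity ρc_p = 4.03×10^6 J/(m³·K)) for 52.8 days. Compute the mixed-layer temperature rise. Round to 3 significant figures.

10.4 K

Areal heat capacity C = ρc_p × D = 4.03×10^6 × 24.9 = 1.00×10^8 J/(m²·K).
Net heat input Q = F Δt = 228 × (52.8 days × 86400 s/day) = 1.04×10^9 J/m².
ΔT = Q / C = 1.04×10^9 / 1.00×10^8 = 10.4 K.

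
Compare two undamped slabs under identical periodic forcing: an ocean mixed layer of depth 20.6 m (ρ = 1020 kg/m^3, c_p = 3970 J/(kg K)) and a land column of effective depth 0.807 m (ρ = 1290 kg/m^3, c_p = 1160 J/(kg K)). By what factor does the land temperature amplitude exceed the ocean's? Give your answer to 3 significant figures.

C_ocean = 1020 × 3970 × 20.6 = 8.34×10^7 J/(m²·K).
C_land = 1290 × 1160 × 0.807 = 1.21×10^6 J/(m²·K).
Undamped amplitude ∝ 1/C, so A_land/A_ocean = C_ocean/C_land = 69.1.

69.1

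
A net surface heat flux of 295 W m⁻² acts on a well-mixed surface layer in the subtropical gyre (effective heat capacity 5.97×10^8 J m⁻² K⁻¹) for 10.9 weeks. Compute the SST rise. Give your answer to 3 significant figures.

3.26 K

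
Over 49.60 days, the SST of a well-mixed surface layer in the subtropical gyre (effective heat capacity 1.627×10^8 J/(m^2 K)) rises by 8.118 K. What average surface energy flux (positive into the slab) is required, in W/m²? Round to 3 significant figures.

Areal heat capacity C = 1.627×10^8 J/(m^2 K) (given).
Required heat per unit area: Q = C ΔT = 1.63×10^8 × 8.118 = 1.32×10^9 J/m².
Flux F = Q / Δt = 1.32×10^9 / 4.29×10^6 s = 308 W/m².

308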